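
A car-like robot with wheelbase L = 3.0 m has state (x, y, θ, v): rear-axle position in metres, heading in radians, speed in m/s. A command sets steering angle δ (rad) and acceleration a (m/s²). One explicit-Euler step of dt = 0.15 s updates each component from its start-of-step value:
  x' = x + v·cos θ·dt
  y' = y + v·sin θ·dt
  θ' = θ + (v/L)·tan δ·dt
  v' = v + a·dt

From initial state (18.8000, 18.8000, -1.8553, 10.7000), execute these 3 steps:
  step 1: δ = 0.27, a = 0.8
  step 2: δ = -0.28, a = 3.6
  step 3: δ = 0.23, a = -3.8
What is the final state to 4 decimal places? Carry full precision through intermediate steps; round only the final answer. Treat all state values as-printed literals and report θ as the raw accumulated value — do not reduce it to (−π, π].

(17.6382, 14.0197, -1.7298, 10.7900)

after step 1 (δ=0.27, a=0.8): (18.349507, 17.259519, -1.707234, 10.820000)
after step 2 (δ=-0.28, a=3.6): (18.128754, 15.651602, -1.862801, 11.360000)
after step 3 (δ=0.23, a=-3.8): (17.638219, 14.019735, -1.729808, 10.790000)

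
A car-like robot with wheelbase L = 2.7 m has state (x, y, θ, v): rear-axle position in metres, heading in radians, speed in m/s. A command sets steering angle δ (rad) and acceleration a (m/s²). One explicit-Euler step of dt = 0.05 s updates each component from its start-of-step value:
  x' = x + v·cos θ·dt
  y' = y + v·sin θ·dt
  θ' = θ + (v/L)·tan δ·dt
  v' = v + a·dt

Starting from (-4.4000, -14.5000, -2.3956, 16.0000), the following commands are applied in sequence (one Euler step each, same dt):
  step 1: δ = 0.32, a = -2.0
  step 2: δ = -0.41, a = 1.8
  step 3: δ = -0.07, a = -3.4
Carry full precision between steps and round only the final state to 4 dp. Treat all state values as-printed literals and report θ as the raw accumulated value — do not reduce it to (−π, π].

after step 1 (δ=0.32, a=-2.0): (-4.987532, -15.042961, -2.297411, 15.900000)
after step 2 (δ=-0.41, a=1.8): (-5.515684, -15.637166, -2.425385, 15.990000)
after step 3 (δ=-0.07, a=-3.4): (-6.118748, -16.162061, -2.446147, 15.820000)

(-6.1187, -16.1621, -2.4461, 15.8200)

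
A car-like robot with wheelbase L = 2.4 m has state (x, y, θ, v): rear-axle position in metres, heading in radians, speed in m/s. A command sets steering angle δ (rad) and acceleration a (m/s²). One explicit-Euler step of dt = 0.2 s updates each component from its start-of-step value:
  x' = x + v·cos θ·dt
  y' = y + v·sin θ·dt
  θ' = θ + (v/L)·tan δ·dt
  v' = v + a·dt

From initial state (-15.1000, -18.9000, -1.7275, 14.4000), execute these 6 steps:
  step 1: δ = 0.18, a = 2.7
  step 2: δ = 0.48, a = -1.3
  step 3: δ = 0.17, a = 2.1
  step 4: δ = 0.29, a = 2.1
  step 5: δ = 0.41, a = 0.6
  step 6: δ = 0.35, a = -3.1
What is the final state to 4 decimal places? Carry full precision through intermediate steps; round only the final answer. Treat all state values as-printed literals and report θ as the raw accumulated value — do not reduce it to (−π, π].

after step 1 (δ=0.18, a=2.7): (-15.549462, -21.744712, -1.509137, 14.940000)
after step 2 (δ=0.48, a=-1.3): (-15.365339, -24.727033, -0.860976, 14.680000)
after step 3 (δ=0.17, a=2.1): (-13.451955, -26.953928, -0.650983, 15.100000)
after step 4 (δ=0.29, a=2.1): (-11.049579, -28.783952, -0.275480, 15.520000)
after step 5 (δ=0.41, a=0.6): (-8.062616, -29.628267, 0.286643, 15.640000)
after step 6 (δ=0.35, a=-3.1): (-5.062244, -28.743875, 0.762397, 15.020000)

(-5.0622, -28.7439, 0.7624, 15.0200)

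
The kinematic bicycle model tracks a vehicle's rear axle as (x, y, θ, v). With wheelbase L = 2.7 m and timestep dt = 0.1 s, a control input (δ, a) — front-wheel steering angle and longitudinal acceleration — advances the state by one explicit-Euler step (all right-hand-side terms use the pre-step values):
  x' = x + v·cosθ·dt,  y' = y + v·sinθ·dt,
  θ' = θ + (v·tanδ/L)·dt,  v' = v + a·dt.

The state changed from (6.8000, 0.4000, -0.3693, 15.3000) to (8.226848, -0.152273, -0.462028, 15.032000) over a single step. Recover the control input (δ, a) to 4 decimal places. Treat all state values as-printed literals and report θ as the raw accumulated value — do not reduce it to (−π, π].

a = (v'−v)/dt = (-0.268000)/0.1 = -2.6800
Δθ = θ'−θ = -0.092728;  (v·dt/L) = 15.3000·0.1/2.7 = 0.566667
tan δ = Δθ·L/(v·dt) = -0.163638  →  δ = -0.1622

δ = -0.1622, a = -2.6800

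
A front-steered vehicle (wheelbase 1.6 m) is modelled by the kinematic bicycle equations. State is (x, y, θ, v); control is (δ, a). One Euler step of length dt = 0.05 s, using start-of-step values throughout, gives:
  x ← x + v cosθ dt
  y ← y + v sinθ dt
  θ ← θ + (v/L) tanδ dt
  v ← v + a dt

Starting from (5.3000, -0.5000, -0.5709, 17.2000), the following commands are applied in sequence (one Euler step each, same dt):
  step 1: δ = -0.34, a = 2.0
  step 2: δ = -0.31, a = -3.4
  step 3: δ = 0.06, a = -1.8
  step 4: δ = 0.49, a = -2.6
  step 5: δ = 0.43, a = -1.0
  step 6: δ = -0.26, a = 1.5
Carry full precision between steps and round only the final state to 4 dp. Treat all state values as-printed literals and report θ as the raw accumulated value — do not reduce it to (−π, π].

after step 1 (δ=-0.34, a=2.0): (6.023617, -0.964735, -0.761034, 17.300000)
after step 2 (δ=-0.31, a=-3.4): (6.649984, -1.561300, -0.934211, 17.130000)
after step 3 (δ=0.06, a=-1.8): (7.159133, -2.250037, -0.902053, 17.040000)
after step 4 (δ=0.49, a=-2.6): (7.687373, -2.918518, -0.618024, 16.910000)
after step 5 (δ=0.43, a=-1.0): (8.376477, -3.408422, -0.375672, 16.860000)
after step 6 (δ=-0.26, a=1.5): (9.160687, -3.717717, -0.515832, 16.935000)

(9.1607, -3.7177, -0.5158, 16.9350)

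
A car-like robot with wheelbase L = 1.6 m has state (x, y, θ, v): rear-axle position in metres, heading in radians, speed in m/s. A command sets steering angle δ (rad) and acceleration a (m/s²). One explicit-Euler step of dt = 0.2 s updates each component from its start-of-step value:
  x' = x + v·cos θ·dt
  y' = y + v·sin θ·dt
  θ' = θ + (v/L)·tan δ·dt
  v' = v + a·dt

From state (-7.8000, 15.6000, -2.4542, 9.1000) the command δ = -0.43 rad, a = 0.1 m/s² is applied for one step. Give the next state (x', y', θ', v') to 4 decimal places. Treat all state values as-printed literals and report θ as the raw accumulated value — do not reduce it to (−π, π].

x' = -7.8000 + 9.1000·cos(-2.4542)·0.2 = -9.2067
y' = 15.6000 + 9.1000·sin(-2.4542)·0.2 = 14.4452
θ' = -2.4542 + (9.1000/1.6)·tan(-0.43)·0.2 = -2.9759
v' = 9.1000 + 0.1000·0.2 = 9.1200

(-9.2067, 14.4452, -2.9759, 9.1200)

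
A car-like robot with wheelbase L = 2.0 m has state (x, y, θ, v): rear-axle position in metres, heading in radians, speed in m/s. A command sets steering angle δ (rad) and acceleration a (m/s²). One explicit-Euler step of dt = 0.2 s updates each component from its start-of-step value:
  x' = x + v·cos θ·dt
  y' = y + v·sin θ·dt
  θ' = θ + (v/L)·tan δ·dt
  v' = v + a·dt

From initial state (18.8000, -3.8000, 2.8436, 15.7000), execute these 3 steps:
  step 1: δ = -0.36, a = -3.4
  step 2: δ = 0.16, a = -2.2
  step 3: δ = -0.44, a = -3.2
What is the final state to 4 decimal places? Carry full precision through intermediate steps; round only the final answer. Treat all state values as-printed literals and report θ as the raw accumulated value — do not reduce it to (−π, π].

after step 1 (δ=-0.36, a=-3.4): (15.798387, -2.878090, 2.252648, 15.020000)
after step 2 (δ=0.16, a=-2.2): (13.905172, -0.545762, 2.495039, 14.580000)
after step 3 (δ=-0.44, a=-3.2): (11.577722, 1.210949, 1.808641, 13.940000)

(11.5777, 1.2109, 1.8086, 13.9400)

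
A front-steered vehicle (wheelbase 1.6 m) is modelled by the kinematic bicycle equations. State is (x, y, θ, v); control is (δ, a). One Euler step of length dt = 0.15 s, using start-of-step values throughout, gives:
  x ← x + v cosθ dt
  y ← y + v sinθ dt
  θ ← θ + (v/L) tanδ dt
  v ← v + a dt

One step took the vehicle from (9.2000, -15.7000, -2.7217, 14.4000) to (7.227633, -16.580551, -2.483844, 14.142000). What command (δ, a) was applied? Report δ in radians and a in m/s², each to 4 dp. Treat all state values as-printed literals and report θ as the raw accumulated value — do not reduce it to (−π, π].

a = (v'−v)/dt = (-0.258000)/0.15 = -1.7200
Δθ = θ'−θ = 0.237856;  (v·dt/L) = 14.4000·0.15/1.6 = 1.350000
tan δ = Δθ·L/(v·dt) = 0.176190  →  δ = 0.1744

δ = 0.1744, a = -1.7200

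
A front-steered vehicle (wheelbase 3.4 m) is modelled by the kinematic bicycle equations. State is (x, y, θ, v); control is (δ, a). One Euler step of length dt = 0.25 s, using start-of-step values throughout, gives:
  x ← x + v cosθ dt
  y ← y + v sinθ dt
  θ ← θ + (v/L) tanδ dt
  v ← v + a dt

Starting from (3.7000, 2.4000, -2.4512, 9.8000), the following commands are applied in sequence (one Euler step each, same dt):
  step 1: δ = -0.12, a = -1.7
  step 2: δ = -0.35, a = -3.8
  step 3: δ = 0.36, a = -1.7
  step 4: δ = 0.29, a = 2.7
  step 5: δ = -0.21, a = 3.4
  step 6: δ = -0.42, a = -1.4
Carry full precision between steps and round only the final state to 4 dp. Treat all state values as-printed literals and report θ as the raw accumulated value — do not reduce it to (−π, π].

(-7.2660, -5.2084, -2.8297, 9.1750)

after step 1 (δ=-0.12, a=-1.7): (1.811060, 0.839742, -2.538088, 9.375000)
after step 2 (δ=-0.35, a=-3.8): (-0.118671, -0.490410, -2.789716, 8.425000)
after step 3 (δ=0.36, a=-1.7): (-2.095866, -1.216350, -2.556540, 8.000000)
after step 4 (δ=0.29, a=2.7): (-3.763232, -2.320836, -2.381003, 8.675000)
after step 5 (δ=-0.21, a=3.4): (-5.334339, -3.815861, -2.516960, 9.525000)
after step 6 (δ=-0.42, a=-1.4): (-7.265956, -5.208415, -2.829725, 9.175000)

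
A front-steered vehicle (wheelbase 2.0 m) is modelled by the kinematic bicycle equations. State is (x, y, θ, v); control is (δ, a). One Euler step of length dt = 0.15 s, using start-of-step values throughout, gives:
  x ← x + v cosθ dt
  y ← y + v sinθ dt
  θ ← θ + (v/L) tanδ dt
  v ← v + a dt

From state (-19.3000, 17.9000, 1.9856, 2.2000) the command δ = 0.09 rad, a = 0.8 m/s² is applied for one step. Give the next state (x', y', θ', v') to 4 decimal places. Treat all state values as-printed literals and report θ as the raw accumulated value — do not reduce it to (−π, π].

(-19.4330, 18.2020, 2.0005, 2.3200)

x' = -19.3000 + 2.2000·cos(1.9856)·0.15 = -19.4330
y' = 17.9000 + 2.2000·sin(1.9856)·0.15 = 18.2020
θ' = 1.9856 + (2.2000/2.0)·tan(0.09)·0.15 = 2.0005
v' = 2.2000 + 0.8000·0.15 = 2.3200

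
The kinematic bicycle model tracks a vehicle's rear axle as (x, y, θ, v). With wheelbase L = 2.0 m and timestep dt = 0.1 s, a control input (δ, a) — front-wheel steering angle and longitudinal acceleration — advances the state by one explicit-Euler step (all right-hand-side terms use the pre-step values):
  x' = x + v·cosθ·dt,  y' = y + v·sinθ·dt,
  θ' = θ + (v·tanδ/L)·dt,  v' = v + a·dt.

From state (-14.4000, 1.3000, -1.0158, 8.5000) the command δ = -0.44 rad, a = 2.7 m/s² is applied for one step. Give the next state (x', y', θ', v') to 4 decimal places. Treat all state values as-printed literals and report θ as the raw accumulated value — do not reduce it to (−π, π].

x' = -14.4000 + 8.5000·cos(-1.0158)·0.1 = -13.9521
y' = 1.3000 + 8.5000·sin(-1.0158)·0.1 = 0.5776
θ' = -1.0158 + (8.5000/2.0)·tan(-0.44)·0.1 = -1.2159
v' = 8.5000 + 2.7000·0.1 = 8.7700

(-13.9521, 0.5776, -1.2159, 8.7700)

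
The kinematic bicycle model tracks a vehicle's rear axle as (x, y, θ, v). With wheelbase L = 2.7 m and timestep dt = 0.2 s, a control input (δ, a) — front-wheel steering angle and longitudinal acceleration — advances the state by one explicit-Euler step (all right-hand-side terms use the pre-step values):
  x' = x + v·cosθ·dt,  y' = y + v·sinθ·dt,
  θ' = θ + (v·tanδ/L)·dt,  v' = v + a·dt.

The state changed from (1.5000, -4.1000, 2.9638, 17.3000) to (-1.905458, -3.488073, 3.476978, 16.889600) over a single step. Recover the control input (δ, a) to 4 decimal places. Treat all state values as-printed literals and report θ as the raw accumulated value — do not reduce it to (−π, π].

δ = 0.3809, a = -2.0520

a = (v'−v)/dt = (-0.410400)/0.2 = -2.0520
Δθ = θ'−θ = 0.513178;  (v·dt/L) = 17.3000·0.2/2.7 = 1.281481
tan δ = Δθ·L/(v·dt) = 0.400457  →  δ = 0.3809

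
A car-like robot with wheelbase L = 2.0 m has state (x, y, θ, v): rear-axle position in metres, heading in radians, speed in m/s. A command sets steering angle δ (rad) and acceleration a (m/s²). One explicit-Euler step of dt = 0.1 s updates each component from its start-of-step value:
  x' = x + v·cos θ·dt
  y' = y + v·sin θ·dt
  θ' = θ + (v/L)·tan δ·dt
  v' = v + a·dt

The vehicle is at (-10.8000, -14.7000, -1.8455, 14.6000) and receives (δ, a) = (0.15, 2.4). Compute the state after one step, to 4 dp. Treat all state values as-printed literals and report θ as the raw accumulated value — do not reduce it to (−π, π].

(-11.1960, -16.1053, -1.7352, 14.8400)

x' = -10.8000 + 14.6000·cos(-1.8455)·0.1 = -11.1960
y' = -14.7000 + 14.6000·sin(-1.8455)·0.1 = -16.1053
θ' = -1.8455 + (14.6000/2.0)·tan(0.15)·0.1 = -1.7352
v' = 14.6000 + 2.4000·0.1 = 14.8400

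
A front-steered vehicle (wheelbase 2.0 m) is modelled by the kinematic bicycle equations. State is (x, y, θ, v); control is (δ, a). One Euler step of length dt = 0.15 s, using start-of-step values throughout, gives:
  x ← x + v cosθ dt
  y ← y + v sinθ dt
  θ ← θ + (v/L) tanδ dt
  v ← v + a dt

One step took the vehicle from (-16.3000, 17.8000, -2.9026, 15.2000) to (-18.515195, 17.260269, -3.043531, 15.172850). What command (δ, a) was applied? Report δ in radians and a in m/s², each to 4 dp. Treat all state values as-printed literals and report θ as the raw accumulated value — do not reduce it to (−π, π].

a = (v'−v)/dt = (-0.027150)/0.15 = -0.1810
Δθ = θ'−θ = -0.140931;  (v·dt/L) = 15.2000·0.15/2.0 = 1.140000
tan δ = Δθ·L/(v·dt) = -0.123624  →  δ = -0.1230

δ = -0.1230, a = -0.1810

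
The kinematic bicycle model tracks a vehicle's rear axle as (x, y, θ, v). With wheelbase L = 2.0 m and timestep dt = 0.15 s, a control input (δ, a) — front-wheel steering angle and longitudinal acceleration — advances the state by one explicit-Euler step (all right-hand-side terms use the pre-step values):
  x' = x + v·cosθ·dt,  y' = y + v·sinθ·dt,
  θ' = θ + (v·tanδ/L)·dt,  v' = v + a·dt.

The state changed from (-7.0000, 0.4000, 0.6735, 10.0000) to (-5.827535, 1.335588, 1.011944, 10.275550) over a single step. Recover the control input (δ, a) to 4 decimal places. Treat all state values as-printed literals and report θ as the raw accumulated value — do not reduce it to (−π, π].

a = (v'−v)/dt = (0.275550)/0.15 = 1.8370
Δθ = θ'−θ = 0.338444;  (v·dt/L) = 10.0000·0.15/2.0 = 0.750000
tan δ = Δθ·L/(v·dt) = 0.451259  →  δ = 0.4239

δ = 0.4239, a = 1.8370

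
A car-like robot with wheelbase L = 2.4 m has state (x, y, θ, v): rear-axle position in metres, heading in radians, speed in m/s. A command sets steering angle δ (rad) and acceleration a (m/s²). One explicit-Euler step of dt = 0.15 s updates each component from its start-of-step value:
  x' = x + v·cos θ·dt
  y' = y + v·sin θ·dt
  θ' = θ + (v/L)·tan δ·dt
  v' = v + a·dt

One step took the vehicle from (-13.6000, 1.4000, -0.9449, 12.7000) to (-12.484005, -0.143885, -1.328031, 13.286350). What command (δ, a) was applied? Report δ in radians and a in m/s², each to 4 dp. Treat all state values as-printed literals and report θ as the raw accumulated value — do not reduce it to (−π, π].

a = (v'−v)/dt = (0.586350)/0.15 = 3.9090
Δθ = θ'−θ = -0.383131;  (v·dt/L) = 12.7000·0.15/2.4 = 0.793750
tan δ = Δθ·L/(v·dt) = -0.482685  →  δ = -0.4497

δ = -0.4497, a = 3.9090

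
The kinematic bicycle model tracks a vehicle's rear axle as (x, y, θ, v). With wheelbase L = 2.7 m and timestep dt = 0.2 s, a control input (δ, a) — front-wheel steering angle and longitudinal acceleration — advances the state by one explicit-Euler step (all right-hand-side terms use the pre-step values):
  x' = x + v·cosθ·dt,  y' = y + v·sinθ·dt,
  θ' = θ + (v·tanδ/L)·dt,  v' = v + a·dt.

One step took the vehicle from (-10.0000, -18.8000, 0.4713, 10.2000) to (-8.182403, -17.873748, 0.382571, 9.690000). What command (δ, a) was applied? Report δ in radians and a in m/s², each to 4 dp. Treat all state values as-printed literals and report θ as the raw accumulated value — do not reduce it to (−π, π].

a = (v'−v)/dt = (-0.510000)/0.2 = -2.5500
Δθ = θ'−θ = -0.088729;  (v·dt/L) = 10.2000·0.2/2.7 = 0.755556
tan δ = Δθ·L/(v·dt) = -0.117435  →  δ = -0.1169

δ = -0.1169, a = -2.5500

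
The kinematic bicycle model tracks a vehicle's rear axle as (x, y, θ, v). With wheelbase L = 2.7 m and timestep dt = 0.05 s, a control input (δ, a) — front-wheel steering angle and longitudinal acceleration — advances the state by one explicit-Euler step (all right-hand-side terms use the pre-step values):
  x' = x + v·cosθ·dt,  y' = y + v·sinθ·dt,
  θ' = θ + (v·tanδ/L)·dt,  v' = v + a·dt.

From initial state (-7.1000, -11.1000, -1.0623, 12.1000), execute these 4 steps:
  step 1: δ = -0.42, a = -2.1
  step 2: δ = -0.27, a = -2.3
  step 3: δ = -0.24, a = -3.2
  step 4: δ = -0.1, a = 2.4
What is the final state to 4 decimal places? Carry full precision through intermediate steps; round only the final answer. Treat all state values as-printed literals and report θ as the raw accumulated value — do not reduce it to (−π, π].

after step 1 (δ=-0.42, a=-2.1): (-6.805447, -11.628454, -1.162365, 11.995000)
after step 2 (δ=-0.27, a=-2.3): (-6.567244, -12.178872, -1.223842, 11.880000)
after step 3 (δ=-0.24, a=-3.2): (-6.365263, -12.737477, -1.277679, 11.720000)
after step 4 (δ=-0.1, a=2.4): (-6.195946, -13.298482, -1.299456, 11.840000)

(-6.1959, -13.2985, -1.2995, 11.8400)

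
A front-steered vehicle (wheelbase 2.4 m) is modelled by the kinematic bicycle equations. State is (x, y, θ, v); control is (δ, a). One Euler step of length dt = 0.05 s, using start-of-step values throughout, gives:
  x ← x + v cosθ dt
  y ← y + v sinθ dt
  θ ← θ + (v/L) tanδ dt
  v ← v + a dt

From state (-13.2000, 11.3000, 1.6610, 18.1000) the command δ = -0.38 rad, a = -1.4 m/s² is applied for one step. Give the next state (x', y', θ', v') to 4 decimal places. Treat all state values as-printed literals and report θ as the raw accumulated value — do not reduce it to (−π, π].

(-13.2815, 12.2013, 1.5104, 18.0300)

x' = -13.2000 + 18.1000·cos(1.6610)·0.05 = -13.2815
y' = 11.3000 + 18.1000·sin(1.6610)·0.05 = 12.2013
θ' = 1.6610 + (18.1000/2.4)·tan(-0.38)·0.05 = 1.5104
v' = 18.1000 − 1.4000·0.05 = 18.0300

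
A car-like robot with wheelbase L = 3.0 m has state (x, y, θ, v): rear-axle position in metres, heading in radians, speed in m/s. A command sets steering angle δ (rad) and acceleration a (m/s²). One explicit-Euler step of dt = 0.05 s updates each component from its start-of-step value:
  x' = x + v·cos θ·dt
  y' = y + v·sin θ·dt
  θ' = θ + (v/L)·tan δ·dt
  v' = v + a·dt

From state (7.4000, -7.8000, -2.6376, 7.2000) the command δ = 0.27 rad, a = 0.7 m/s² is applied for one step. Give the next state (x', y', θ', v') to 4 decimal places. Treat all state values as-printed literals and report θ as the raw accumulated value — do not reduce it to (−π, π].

x' = 7.4000 + 7.2000·cos(-2.6376)·0.05 = 7.0848
y' = -7.8000 + 7.2000·sin(-2.6376)·0.05 = -7.9739
θ' = -2.6376 + (7.2000/3.0)·tan(0.27)·0.05 = -2.6044
v' = 7.2000 + 0.7000·0.05 = 7.2350

(7.0848, -7.9739, -2.6044, 7.2350)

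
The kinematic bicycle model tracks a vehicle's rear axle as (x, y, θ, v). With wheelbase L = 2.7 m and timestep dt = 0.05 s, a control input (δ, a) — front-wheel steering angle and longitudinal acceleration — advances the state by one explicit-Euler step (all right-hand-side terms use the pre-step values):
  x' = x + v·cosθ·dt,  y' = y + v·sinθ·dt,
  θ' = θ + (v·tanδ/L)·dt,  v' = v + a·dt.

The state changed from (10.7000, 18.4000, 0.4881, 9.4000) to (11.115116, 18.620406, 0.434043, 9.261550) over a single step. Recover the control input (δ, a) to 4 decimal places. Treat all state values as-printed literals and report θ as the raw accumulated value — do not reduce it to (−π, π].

a = (v'−v)/dt = (-0.138450)/0.05 = -2.7690
Δθ = θ'−θ = -0.054057;  (v·dt/L) = 9.4000·0.05/2.7 = 0.174074
tan δ = Δθ·L/(v·dt) = -0.310540  →  δ = -0.3011

δ = -0.3011, a = -2.7690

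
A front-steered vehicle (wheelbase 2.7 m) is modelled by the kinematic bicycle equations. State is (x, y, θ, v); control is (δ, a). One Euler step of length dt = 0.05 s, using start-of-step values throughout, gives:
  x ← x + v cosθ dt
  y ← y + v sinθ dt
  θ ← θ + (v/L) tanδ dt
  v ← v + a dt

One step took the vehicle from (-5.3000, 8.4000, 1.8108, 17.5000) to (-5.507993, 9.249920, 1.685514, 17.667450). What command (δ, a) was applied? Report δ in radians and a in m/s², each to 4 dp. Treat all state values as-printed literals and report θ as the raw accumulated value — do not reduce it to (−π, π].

a = (v'−v)/dt = (0.167450)/0.05 = 3.3490
Δθ = θ'−θ = -0.125286;  (v·dt/L) = 17.5000·0.05/2.7 = 0.324074
tan δ = Δθ·L/(v·dt) = -0.386597  →  δ = -0.3689

δ = -0.3689, a = 3.3490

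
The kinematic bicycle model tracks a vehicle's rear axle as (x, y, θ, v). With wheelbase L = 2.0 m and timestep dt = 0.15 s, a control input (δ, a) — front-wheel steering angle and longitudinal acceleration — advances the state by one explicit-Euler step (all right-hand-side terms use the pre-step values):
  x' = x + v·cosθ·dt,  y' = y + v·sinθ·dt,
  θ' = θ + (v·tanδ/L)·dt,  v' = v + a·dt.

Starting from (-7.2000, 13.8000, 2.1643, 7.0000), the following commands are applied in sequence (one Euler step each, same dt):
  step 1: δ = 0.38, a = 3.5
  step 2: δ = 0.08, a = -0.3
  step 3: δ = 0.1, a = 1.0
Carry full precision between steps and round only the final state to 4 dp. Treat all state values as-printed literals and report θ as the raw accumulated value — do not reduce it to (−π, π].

after step 1 (δ=0.38, a=3.5): (-7.787232, 14.670436, 2.373992, 7.525000)
after step 2 (δ=0.08, a=-0.3): (-8.599457, 15.454252, 2.419238, 7.480000)
after step 3 (δ=0.1, a=1.0): (-9.441239, 16.196066, 2.475526, 7.630000)

(-9.4412, 16.1961, 2.4755, 7.6300)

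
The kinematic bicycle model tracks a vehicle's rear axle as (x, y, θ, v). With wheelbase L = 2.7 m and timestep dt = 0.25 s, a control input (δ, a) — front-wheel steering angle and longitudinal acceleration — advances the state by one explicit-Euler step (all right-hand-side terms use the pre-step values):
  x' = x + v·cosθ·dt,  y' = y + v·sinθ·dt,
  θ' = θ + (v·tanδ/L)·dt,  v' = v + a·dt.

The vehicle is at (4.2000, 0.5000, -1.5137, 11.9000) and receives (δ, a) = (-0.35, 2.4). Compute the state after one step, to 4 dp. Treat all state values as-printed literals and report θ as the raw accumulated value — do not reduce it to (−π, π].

(4.3698, -2.4702, -1.9159, 12.5000)

x' = 4.2000 + 11.9000·cos(-1.5137)·0.25 = 4.3698
y' = 0.5000 + 11.9000·sin(-1.5137)·0.25 = -2.4702
θ' = -1.5137 + (11.9000/2.7)·tan(-0.35)·0.25 = -1.9159
v' = 11.9000 + 2.4000·0.25 = 12.5000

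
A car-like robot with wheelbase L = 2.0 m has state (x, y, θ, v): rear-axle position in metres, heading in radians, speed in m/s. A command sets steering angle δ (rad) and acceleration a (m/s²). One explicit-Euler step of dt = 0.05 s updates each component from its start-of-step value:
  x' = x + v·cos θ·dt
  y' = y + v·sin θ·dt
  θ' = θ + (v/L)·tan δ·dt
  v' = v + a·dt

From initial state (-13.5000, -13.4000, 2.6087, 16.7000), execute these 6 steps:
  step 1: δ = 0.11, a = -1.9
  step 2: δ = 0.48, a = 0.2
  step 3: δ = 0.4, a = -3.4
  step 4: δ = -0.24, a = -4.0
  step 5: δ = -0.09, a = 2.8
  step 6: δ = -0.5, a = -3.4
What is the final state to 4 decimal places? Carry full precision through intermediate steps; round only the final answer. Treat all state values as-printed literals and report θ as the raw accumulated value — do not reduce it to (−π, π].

after step 1 (δ=0.11, a=-1.9): (-14.219220, -12.975797, 2.654811, 16.605000)
after step 2 (δ=0.48, a=0.2): (-14.953030, -12.587420, 2.870930, 16.615000)
after step 3 (δ=0.4, a=-3.4): (-15.753536, -12.365302, 3.046547, 16.445000)
after step 4 (δ=-0.24, a=-4.0): (-16.572075, -12.287269, 2.945938, 16.245000)
after step 5 (δ=-0.09, a=2.8): (-17.368828, -12.129361, 2.909288, 16.385000)
after step 6 (δ=-0.5, a=-3.4): (-18.166071, -11.940752, 2.685509, 16.215000)

(-18.1661, -11.9408, 2.6855, 16.2150)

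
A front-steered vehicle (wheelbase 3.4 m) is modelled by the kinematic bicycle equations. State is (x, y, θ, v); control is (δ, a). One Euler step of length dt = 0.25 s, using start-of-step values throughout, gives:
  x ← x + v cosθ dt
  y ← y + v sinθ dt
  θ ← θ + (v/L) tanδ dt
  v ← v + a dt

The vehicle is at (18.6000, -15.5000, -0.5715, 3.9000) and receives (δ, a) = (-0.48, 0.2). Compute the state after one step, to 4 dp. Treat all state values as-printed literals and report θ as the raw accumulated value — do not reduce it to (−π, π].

x' = 18.6000 + 3.9000·cos(-0.5715)·0.25 = 19.4201
y' = -15.5000 + 3.9000·sin(-0.5715)·0.25 = -16.0274
θ' = -0.5715 + (3.9000/3.4)·tan(-0.48)·0.25 = -0.7208
v' = 3.9000 + 0.2000·0.25 = 3.9500

(19.4201, -16.0274, -0.7208, 3.9500)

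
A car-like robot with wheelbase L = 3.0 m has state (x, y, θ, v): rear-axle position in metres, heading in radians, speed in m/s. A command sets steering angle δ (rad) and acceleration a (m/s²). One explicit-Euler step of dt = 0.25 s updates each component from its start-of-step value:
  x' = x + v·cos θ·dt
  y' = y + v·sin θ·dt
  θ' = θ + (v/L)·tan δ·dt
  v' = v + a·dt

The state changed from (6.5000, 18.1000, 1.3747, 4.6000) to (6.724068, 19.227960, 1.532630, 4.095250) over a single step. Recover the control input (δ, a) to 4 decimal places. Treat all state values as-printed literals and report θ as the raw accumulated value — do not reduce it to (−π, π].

δ = 0.3908, a = -2.0190

a = (v'−v)/dt = (-0.504750)/0.25 = -2.0190
Δθ = θ'−θ = 0.157930;  (v·dt/L) = 4.6000·0.25/3.0 = 0.383333
tan δ = Δθ·L/(v·dt) = 0.411991  →  δ = 0.3908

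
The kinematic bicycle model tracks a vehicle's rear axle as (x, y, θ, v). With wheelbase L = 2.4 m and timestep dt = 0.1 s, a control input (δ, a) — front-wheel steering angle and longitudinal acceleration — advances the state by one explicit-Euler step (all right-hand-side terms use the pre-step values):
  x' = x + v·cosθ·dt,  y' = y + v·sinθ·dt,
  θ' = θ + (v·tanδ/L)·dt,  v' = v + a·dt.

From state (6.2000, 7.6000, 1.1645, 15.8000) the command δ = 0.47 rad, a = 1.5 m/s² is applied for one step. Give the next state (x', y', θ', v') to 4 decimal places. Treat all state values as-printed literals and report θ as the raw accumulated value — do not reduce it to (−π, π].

(6.8244, 9.0514, 1.4989, 15.9500)

x' = 6.2000 + 15.8000·cos(1.1645)·0.1 = 6.8244
y' = 7.6000 + 15.8000·sin(1.1645)·0.1 = 9.0514
θ' = 1.1645 + (15.8000/2.4)·tan(0.47)·0.1 = 1.4989
v' = 15.8000 + 1.5000·0.1 = 15.9500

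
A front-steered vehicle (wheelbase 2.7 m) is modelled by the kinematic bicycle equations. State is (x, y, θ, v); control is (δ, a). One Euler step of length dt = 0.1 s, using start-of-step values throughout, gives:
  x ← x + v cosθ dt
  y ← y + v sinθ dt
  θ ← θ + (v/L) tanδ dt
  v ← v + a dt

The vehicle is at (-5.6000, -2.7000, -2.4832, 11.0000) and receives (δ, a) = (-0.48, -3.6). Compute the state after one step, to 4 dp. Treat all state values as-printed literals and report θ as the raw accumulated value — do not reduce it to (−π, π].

(-6.4701, -3.3730, -2.6953, 10.6400)

x' = -5.6000 + 11.0000·cos(-2.4832)·0.1 = -6.4701
y' = -2.7000 + 11.0000·sin(-2.4832)·0.1 = -3.3730
θ' = -2.4832 + (11.0000/2.7)·tan(-0.48)·0.1 = -2.6953
v' = 11.0000 − 3.6000·0.1 = 10.6400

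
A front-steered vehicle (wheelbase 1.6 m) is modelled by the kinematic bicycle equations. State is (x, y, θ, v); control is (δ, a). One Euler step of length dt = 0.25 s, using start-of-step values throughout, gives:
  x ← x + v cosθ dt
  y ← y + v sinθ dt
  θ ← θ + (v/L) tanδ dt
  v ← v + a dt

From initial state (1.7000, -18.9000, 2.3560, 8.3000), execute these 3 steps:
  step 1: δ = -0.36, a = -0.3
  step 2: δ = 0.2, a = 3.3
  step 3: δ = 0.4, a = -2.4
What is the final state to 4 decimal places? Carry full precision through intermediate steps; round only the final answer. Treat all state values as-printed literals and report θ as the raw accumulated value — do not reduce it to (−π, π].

(-1.5660, -13.5464, 2.7262, 8.4500)

after step 1 (δ=-0.36, a=-0.3): (0.233039, -17.432468, 1.867853, 8.225000)
after step 2 (δ=0.2, a=3.3): (-0.368839, -15.466277, 2.128367, 9.050000)
after step 3 (δ=0.4, a=-2.4): (-1.565987, -13.546448, 2.726223, 8.450000)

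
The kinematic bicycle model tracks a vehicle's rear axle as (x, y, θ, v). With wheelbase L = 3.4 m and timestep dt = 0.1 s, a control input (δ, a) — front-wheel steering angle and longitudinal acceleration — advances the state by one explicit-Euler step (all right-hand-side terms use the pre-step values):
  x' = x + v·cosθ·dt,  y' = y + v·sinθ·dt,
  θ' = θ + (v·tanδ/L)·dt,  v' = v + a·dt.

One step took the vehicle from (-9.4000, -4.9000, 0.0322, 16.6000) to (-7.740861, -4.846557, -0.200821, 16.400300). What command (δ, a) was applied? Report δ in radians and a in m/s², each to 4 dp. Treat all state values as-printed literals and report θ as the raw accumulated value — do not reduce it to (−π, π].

a = (v'−v)/dt = (-0.199700)/0.1 = -1.9970
Δθ = θ'−θ = -0.233021;  (v·dt/L) = 16.6000·0.1/3.4 = 0.488235
tan δ = Δθ·L/(v·dt) = -0.477272  →  δ = -0.4453

δ = -0.4453, a = -1.9970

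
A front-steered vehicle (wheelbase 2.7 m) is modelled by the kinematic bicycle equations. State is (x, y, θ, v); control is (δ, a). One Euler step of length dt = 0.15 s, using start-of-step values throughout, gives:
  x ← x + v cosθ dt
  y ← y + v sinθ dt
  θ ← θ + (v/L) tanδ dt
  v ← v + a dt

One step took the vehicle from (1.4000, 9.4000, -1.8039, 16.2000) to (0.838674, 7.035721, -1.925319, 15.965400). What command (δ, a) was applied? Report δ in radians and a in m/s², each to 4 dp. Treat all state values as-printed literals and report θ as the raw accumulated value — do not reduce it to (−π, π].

δ = -0.1341, a = -1.5640

a = (v'−v)/dt = (-0.234600)/0.15 = -1.5640
Δθ = θ'−θ = -0.121419;  (v·dt/L) = 16.2000·0.15/2.7 = 0.900000
tan δ = Δθ·L/(v·dt) = -0.134910  →  δ = -0.1341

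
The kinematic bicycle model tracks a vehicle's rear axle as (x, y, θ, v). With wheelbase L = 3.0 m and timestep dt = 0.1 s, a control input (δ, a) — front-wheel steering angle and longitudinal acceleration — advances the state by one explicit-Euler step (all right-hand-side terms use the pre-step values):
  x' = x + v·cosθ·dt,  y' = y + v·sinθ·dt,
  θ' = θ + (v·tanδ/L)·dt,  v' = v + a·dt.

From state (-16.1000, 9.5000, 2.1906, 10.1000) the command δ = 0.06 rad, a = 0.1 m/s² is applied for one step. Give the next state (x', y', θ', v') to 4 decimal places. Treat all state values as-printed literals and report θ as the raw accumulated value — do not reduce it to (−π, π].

(-16.6867, 10.3221, 2.2108, 10.1100)

x' = -16.1000 + 10.1000·cos(2.1906)·0.1 = -16.6867
y' = 9.5000 + 10.1000·sin(2.1906)·0.1 = 10.3221
θ' = 2.1906 + (10.1000/3.0)·tan(0.06)·0.1 = 2.2108
v' = 10.1000 + 0.1000·0.1 = 10.1100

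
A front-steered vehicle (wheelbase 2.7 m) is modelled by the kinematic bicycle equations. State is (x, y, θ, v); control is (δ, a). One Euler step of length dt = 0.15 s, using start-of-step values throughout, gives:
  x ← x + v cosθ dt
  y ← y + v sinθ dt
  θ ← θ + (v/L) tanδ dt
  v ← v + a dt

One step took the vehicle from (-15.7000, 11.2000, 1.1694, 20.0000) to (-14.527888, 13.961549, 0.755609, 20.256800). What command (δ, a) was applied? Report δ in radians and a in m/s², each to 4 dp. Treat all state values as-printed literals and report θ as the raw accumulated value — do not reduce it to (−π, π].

δ = -0.3565, a = 1.7120

a = (v'−v)/dt = (0.256800)/0.15 = 1.7120
Δθ = θ'−θ = -0.413791;  (v·dt/L) = 20.0000·0.15/2.7 = 1.111111
tan δ = Δθ·L/(v·dt) = -0.372412  →  δ = -0.3565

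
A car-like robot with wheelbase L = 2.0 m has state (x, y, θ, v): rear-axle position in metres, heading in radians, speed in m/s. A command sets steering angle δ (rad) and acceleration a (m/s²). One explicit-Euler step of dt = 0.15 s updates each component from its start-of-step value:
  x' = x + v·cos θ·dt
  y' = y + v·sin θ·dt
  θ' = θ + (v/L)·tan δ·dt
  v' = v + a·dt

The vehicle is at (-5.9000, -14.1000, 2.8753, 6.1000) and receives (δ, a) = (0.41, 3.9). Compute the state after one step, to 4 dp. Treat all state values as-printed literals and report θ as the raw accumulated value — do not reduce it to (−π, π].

x' = -5.9000 + 6.1000·cos(2.8753)·0.15 = -6.7827
y' = -14.1000 + 6.1000·sin(2.8753)·0.15 = -13.8592
θ' = 2.8753 + (6.1000/2.0)·tan(0.41)·0.15 = 3.0741
v' = 6.1000 + 3.9000·0.15 = 6.6850

(-6.7827, -13.8592, 3.0741, 6.6850)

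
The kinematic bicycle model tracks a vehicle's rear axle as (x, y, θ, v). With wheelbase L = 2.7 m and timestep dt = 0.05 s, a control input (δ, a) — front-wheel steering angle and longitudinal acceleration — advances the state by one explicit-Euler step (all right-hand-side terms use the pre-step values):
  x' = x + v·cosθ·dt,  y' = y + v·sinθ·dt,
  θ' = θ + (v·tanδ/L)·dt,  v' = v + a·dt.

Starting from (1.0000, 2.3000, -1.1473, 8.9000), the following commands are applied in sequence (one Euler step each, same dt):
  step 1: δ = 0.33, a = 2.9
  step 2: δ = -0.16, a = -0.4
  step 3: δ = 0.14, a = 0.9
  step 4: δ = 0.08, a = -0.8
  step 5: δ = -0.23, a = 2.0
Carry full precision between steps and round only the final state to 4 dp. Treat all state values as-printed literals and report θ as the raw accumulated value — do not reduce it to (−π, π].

(2.0096, 0.2860, -1.1200, 9.1300)

after step 1 (δ=0.33, a=2.9): (1.182873, 1.894312, -1.090847, 9.045000)
after step 2 (δ=-0.16, a=-0.4): (1.391692, 1.493158, -1.117878, 9.025000)
after step 3 (δ=0.14, a=0.9): (1.589156, 1.087406, -1.094326, 9.070000)
after step 4 (δ=0.08, a=-0.8): (1.797151, 0.684417, -1.080860, 9.030000)
after step 5 (δ=-0.23, a=2.0): (2.009614, 0.286031, -1.120014, 9.130000)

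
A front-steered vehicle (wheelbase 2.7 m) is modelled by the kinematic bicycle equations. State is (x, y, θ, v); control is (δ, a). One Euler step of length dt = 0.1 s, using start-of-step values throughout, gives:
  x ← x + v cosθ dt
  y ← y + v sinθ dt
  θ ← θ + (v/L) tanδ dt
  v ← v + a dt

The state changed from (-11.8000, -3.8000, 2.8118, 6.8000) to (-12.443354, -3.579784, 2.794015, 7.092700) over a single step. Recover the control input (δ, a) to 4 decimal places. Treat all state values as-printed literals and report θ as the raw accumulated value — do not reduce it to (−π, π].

δ = -0.0705, a = 2.9270

a = (v'−v)/dt = (0.292700)/0.1 = 2.9270
Δθ = θ'−θ = -0.017785;  (v·dt/L) = 6.8000·0.1/2.7 = 0.251852
tan δ = Δθ·L/(v·dt) = -0.070617  →  δ = -0.0705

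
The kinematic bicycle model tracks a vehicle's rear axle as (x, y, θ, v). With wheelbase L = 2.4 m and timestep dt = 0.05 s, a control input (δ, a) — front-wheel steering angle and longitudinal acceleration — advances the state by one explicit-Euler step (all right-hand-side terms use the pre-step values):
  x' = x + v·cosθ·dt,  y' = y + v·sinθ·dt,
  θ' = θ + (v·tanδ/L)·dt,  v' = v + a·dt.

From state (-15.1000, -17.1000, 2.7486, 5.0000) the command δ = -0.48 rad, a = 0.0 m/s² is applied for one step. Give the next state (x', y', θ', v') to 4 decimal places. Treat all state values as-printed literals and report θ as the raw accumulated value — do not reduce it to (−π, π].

(-15.3309, -17.0043, 2.6944, 5.0000)

x' = -15.1000 + 5.0000·cos(2.7486)·0.05 = -15.3309
y' = -17.1000 + 5.0000·sin(2.7486)·0.05 = -17.0043
θ' = 2.7486 + (5.0000/2.4)·tan(-0.48)·0.05 = 2.6944
v' = 5.0000 + 0.0000·0.05 = 5.0000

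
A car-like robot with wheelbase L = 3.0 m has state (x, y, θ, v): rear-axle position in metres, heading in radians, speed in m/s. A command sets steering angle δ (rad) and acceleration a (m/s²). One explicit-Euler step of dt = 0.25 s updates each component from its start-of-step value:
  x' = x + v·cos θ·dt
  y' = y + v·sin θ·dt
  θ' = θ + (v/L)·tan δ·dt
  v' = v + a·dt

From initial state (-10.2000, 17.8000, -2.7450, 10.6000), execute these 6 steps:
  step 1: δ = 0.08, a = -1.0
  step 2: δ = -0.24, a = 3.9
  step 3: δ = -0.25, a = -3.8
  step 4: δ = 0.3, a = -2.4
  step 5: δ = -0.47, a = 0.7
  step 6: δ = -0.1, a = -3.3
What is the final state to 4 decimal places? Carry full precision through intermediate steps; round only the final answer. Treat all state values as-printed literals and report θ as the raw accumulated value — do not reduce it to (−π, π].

after step 1 (δ=0.08, a=-1.0): (-12.644314, 16.776364, -2.674182, 10.350000)
after step 2 (δ=-0.24, a=3.9): (-14.954273, 15.610499, -2.885250, 11.325000)
after step 3 (δ=-0.25, a=-3.8): (-17.693009, 14.892652, -3.126229, 10.375000)
after step 4 (δ=0.3, a=-2.4): (-20.286453, 14.852805, -2.858782, 9.775000)
after step 5 (δ=-0.47, a=0.7): (-22.633125, 14.170863, -3.272563, 9.950000)
after step 6 (δ=-0.1, a=-3.3): (-25.099321, 14.495721, -3.355757, 9.125000)

(-25.0993, 14.4957, -3.3558, 9.1250)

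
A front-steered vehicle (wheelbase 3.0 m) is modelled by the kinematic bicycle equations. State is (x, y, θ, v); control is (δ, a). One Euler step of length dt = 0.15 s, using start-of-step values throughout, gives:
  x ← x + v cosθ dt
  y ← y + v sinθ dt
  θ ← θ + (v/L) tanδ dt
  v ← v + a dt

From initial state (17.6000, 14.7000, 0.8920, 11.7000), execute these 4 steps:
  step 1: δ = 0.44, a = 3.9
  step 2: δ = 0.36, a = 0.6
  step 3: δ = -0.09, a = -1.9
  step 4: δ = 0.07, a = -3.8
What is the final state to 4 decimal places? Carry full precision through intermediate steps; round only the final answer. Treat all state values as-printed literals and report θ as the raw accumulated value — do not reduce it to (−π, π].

after step 1 (δ=0.44, a=3.9): (18.701888, 16.065967, 1.167407, 12.285000)
after step 2 (δ=0.36, a=0.6): (19.425238, 17.760810, 1.398612, 12.375000)
after step 3 (δ=-0.09, a=-1.9): (19.743278, 19.589612, 1.342774, 12.090000)
after step 4 (δ=0.07, a=-3.8): (20.153223, 21.356170, 1.385158, 11.520000)

(20.1532, 21.3562, 1.3852, 11.5200)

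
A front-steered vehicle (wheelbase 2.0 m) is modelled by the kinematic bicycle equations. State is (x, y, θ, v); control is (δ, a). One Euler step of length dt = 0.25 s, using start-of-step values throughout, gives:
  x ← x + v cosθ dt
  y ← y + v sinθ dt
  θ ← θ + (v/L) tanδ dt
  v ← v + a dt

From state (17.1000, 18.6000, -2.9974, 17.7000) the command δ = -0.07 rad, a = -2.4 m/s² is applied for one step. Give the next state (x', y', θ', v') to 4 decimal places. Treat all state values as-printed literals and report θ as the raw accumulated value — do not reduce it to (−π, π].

x' = 17.1000 + 17.7000·cos(-2.9974)·0.25 = 12.7209
y' = 18.6000 + 17.7000·sin(-2.9974)·0.25 = 17.9642
θ' = -2.9974 + (17.7000/2.0)·tan(-0.07)·0.25 = -3.1525
v' = 17.7000 − 2.4000·0.25 = 17.1000

(12.7209, 17.9642, -3.1525, 17.1000)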